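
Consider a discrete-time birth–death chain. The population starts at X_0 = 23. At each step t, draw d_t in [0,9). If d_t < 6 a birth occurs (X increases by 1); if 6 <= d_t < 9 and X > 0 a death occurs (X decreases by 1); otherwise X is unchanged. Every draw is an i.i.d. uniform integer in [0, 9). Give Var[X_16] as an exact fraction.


X can drop by at most 1 per step and X_0 = 23 > T = 16, so X_t >= 23 − t >= 7 > 0 for every t <= 16: the floor at 0 (the 'and X > 0' condition) never binds. Hence X_16 = X_0 + Σ_{t<16} Y_t with i.i.d. increments Y_t = y(d_t) ∈ {+1, −1, 0}.
Outcome values over d=0..8: [1, 1, 1, 1, 1, 1, -1, -1, -1]
Σy = 3, Σy² = 9, M = 9
μ = 3/9 = 1/3,  σ² = 9/9 − (1/3)² = 8/9
Independent increments: Var[X_16] = 16·σ² = 16·(8/9) = 128/9

128/9


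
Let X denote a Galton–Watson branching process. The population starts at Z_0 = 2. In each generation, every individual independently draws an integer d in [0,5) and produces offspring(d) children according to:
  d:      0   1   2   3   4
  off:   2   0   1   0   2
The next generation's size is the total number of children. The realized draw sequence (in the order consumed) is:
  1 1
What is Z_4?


gen 0: Z_0=2, draws=[1, 1], offspring=[0, 0], Z_1=0
gen 1: Z_1=0, draws=[], offspring=[], Z_2=0
gen 2: Z_2=0, draws=[], offspring=[], Z_3=0
gen 3: Z_3=0, draws=[], offspring=[], Z_4=0

0


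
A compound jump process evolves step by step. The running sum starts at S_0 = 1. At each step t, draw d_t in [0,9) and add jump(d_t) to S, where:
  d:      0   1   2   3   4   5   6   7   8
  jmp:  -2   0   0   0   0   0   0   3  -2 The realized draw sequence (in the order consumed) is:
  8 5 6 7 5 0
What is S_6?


0

t=0: S=1, d=8, jump=-2, S_1=-1
t=1: S=-1, d=5, jump=0, S_2=-1
t=2: S=-1, d=6, jump=0, S_3=-1
t=3: S=-1, d=7, jump=3, S_4=2
t=4: S=2, d=5, jump=0, S_5=2
t=5: S=2, d=0, jump=-2, S_6=0


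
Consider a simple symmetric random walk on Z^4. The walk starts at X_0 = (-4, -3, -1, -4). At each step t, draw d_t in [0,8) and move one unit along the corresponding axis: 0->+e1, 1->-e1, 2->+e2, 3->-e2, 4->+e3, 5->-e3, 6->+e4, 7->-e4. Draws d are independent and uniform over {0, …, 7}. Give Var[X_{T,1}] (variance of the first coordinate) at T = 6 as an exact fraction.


3/2

Outcome values over d=0..7: [1, -1, 0, 0, 0, 0, 0, 0]
Σy = 0, Σy² = 2, M = 8
μ = 0/8 = 0,  σ² = 2/8 − (0)² = 1/4
Independent increments: Var[X_6] = 6·σ² = 6·(1/4) = 3/2


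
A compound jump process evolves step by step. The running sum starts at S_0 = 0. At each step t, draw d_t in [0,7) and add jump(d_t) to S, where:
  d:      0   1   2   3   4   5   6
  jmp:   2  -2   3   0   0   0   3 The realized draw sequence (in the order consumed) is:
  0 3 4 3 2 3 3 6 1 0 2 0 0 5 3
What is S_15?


t=0: S=0, d=0, jump=2, S_1=2
t=1: S=2, d=3, jump=0, S_2=2
t=2: S=2, d=4, jump=0, S_3=2
t=3: S=2, d=3, jump=0, S_4=2
t=4: S=2, d=2, jump=3, S_5=5
t=5: S=5, d=3, jump=0, S_6=5
t=6: S=5, d=3, jump=0, S_7=5
t=7: S=5, d=6, jump=3, S_8=8
t=8: S=8, d=1, jump=-2, S_9=6
t=9: S=6, d=0, jump=2, S_10=8
t=10: S=8, d=2, jump=3, S_11=11
t=11: S=11, d=0, jump=2, S_12=13
t=12: S=13, d=0, jump=2, S_13=15
t=13: S=15, d=5, jump=0, S_14=15
t=14: S=15, d=3, jump=0, S_15=15

15


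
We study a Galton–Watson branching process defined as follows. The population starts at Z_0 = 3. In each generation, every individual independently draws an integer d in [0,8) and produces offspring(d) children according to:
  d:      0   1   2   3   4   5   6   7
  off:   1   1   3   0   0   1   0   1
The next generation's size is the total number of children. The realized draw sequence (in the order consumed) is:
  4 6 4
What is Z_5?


0

gen 0: Z_0=3, draws=[4, 6, 4], offspring=[0, 0, 0], Z_1=0
gen 1: Z_1=0, draws=[], offspring=[], Z_2=0
gen 2: Z_2=0, draws=[], offspring=[], Z_3=0
gen 3: Z_3=0, draws=[], offspring=[], Z_4=0
gen 4: Z_4=0, draws=[], offspring=[], Z_5=0


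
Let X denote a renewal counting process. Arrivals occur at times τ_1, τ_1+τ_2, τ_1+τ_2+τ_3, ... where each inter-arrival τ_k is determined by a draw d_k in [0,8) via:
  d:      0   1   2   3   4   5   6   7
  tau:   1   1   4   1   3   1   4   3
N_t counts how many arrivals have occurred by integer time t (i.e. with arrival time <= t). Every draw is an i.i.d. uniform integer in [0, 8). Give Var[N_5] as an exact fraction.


Inter-arrival values over d=0..7: [1, 1, 4, 1, 3, 1, 4, 3]
Each d has probability 1/8, so the pmf of τ is: f(1) = 1/2, f(3) = 1/4, f(4) = 1/4
Let p_n(j) = P(N_n = j), with p_0 = [1]. Condition on τ_1: p_n(0) = P(τ > n), and for j >= 1, p_n(j) = Σ_{k<=n} f(k)·p_{n−k}(j−1)
p_1 = [1/2, 1/2]  (j = 0..1)
p_2 = [1/2, 1/4, 1/4]  (j = 0..2)
p_3 = [1/4, 1/2, 1/8, 1/8]  (j = 0..3)
p_4 = [0, 1/2, 3/8, 1/16, 1/16]  (j = 0..4)
p_5 = [0, 1/4, 7/16, 1/4, 1/32, 1/32]  (j = 0..5)
E[N_5] = Σ j·p_5(j) = 69/32;  E[N_5²] = Σ j²·p_5(j) = 177/32
Var[N_5] = 177/32 − (69/32)² = 903/1024

903/1024


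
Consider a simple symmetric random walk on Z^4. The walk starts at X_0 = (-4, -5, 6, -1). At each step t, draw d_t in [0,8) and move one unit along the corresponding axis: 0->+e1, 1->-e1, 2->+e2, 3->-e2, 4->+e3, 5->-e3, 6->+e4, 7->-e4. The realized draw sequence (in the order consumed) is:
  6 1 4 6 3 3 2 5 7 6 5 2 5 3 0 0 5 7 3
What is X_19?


(-3, -7, 3, 0)

t=0: X=(-4, -5, 6, -1), d=6 → +e4, X_1=(-4, -5, 6, 0)
t=1: X=(-4, -5, 6, 0), d=1 → -e1, X_2=(-5, -5, 6, 0)
t=2: X=(-5, -5, 6, 0), d=4 → +e3, X_3=(-5, -5, 7, 0)
t=3: X=(-5, -5, 7, 0), d=6 → +e4, X_4=(-5, -5, 7, 1)
t=4: X=(-5, -5, 7, 1), d=3 → -e2, X_5=(-5, -6, 7, 1)
t=5: X=(-5, -6, 7, 1), d=3 → -e2, X_6=(-5, -7, 7, 1)
t=6: X=(-5, -7, 7, 1), d=2 → +e2, X_7=(-5, -6, 7, 1)
t=7: X=(-5, -6, 7, 1), d=5 → -e3, X_8=(-5, -6, 6, 1)
t=8: X=(-5, -6, 6, 1), d=7 → -e4, X_9=(-5, -6, 6, 0)
t=9: X=(-5, -6, 6, 0), d=6 → +e4, X_10=(-5, -6, 6, 1)
t=10: X=(-5, -6, 6, 1), d=5 → -e3, X_11=(-5, -6, 5, 1)
t=11: X=(-5, -6, 5, 1), d=2 → +e2, X_12=(-5, -5, 5, 1)
t=12: X=(-5, -5, 5, 1), d=5 → -e3, X_13=(-5, -5, 4, 1)
t=13: X=(-5, -5, 4, 1), d=3 → -e2, X_14=(-5, -6, 4, 1)
t=14: X=(-5, -6, 4, 1), d=0 → +e1, X_15=(-4, -6, 4, 1)
t=15: X=(-4, -6, 4, 1), d=0 → +e1, X_16=(-3, -6, 4, 1)
t=16: X=(-3, -6, 4, 1), d=5 → -e3, X_17=(-3, -6, 3, 1)
t=17: X=(-3, -6, 3, 1), d=7 → -e4, X_18=(-3, -6, 3, 0)
t=18: X=(-3, -6, 3, 0), d=3 → -e2, X_19=(-3, -7, 3, 0)


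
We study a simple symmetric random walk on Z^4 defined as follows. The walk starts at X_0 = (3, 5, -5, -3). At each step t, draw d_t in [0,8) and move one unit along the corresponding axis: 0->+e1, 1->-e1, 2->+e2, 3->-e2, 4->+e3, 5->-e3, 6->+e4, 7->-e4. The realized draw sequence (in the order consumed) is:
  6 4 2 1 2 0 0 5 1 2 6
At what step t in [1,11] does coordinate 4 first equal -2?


t=0: X=(3, 5, -5, -3), d=6 → +e4, X_1=(3, 5, -5, -2)
t=1: X=(3, 5, -5, -2), d=4 → +e3, X_2=(3, 5, -4, -2)
t=2: X=(3, 5, -4, -2), d=2 → +e2, X_3=(3, 6, -4, -2)
t=3: X=(3, 6, -4, -2), d=1 → -e1, X_4=(2, 6, -4, -2)
t=4: X=(2, 6, -4, -2), d=2 → +e2, X_5=(2, 7, -4, -2)
t=5: X=(2, 7, -4, -2), d=0 → +e1, X_6=(3, 7, -4, -2)
t=6: X=(3, 7, -4, -2), d=0 → +e1, X_7=(4, 7, -4, -2)
t=7: X=(4, 7, -4, -2), d=5 → -e3, X_8=(4, 7, -5, -2)
t=8: X=(4, 7, -5, -2), d=1 → -e1, X_9=(3, 7, -5, -2)
t=9: X=(3, 7, -5, -2), d=2 → +e2, X_10=(3, 8, -5, -2)
t=10: X=(3, 8, -5, -2), d=6 → +e4, X_11=(3, 8, -5, -1)

1


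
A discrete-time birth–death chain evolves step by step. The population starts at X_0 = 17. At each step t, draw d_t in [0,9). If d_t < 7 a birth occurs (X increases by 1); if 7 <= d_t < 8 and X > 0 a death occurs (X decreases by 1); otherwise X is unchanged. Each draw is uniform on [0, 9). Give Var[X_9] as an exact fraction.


X can drop by at most 1 per step and X_0 = 17 > T = 9, so X_t >= 17 − t >= 8 > 0 for every t <= 9: the floor at 0 (the 'and X > 0' condition) never binds. Hence X_9 = X_0 + Σ_{t<9} Y_t with i.i.d. increments Y_t = y(d_t) ∈ {+1, −1, 0}.
Outcome values over d=0..8: [1, 1, 1, 1, 1, 1, 1, -1, 0]
Σy = 6, Σy² = 8, M = 9
μ = 6/9 = 2/3,  σ² = 8/9 − (2/3)² = 4/9
Independent increments: Var[X_9] = 9·σ² = 9·(4/9) = 4

4


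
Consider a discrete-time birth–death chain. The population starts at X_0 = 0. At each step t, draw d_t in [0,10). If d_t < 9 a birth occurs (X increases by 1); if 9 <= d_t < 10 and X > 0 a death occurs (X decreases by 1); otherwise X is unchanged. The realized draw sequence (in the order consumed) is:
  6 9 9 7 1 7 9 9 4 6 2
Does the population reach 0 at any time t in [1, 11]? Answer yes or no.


yes

t=0: X=0, d=6 → birth, X_1=1
t=1: X=1, d=9 → death, X_2=0
t=2: X=0, d=9 → hold, X_3=0
t=3: X=0, d=7 → birth, X_4=1
t=4: X=1, d=1 → birth, X_5=2
t=5: X=2, d=7 → birth, X_6=3
t=6: X=3, d=9 → death, X_7=2
t=7: X=2, d=9 → death, X_8=1
t=8: X=1, d=4 → birth, X_9=2
t=9: X=2, d=6 → birth, X_10=3
t=10: X=3, d=2 → birth, X_11=4


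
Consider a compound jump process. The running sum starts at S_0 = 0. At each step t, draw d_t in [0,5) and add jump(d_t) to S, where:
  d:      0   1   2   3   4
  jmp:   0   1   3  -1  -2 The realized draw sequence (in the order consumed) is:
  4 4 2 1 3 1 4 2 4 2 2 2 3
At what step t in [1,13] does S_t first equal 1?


8

t=0: S=0, d=4, jump=-2, S_1=-2
t=1: S=-2, d=4, jump=-2, S_2=-4
t=2: S=-4, d=2, jump=3, S_3=-1
t=3: S=-1, d=1, jump=1, S_4=0
t=4: S=0, d=3, jump=-1, S_5=-1
t=5: S=-1, d=1, jump=1, S_6=0
t=6: S=0, d=4, jump=-2, S_7=-2
t=7: S=-2, d=2, jump=3, S_8=1
t=8: S=1, d=4, jump=-2, S_9=-1
t=9: S=-1, d=2, jump=3, S_10=2
t=10: S=2, d=2, jump=3, S_11=5
t=11: S=5, d=2, jump=3, S_12=8
t=12: S=8, d=3, jump=-1, S_13=7


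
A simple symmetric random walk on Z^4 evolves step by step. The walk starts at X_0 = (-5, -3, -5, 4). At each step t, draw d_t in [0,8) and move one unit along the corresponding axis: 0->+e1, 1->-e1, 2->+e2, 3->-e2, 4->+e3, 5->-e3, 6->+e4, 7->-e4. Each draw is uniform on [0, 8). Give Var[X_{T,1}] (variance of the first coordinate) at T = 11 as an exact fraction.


Outcome values over d=0..7: [1, -1, 0, 0, 0, 0, 0, 0]
Σy = 0, Σy² = 2, M = 8
μ = 0/8 = 0,  σ² = 2/8 − (0)² = 1/4
Independent increments: Var[X_11] = 11·σ² = 11·(1/4) = 11/4

11/4


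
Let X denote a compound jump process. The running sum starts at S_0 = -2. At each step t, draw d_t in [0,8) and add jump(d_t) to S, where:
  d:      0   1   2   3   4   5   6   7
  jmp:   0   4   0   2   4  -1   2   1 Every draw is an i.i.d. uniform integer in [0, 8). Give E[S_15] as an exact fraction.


Outcome values over d=0..7: [0, 4, 0, 2, 4, -1, 2, 1]
Σy = 12, Σy² = 42, M = 8
μ = 12/8 = 3/2,  σ² = 42/8 − (3/2)² = 3
E[S_15] = -2 + 15·(3/2) = 41/2

41/2


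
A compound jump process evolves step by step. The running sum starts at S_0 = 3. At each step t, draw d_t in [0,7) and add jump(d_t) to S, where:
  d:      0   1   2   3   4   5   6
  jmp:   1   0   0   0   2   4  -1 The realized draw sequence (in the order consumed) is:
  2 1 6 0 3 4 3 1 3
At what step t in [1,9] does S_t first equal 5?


t=0: S=3, d=2, jump=0, S_1=3
t=1: S=3, d=1, jump=0, S_2=3
t=2: S=3, d=6, jump=-1, S_3=2
t=3: S=2, d=0, jump=1, S_4=3
t=4: S=3, d=3, jump=0, S_5=3
t=5: S=3, d=4, jump=2, S_6=5
t=6: S=5, d=3, jump=0, S_7=5
t=7: S=5, d=1, jump=0, S_8=5
t=8: S=5, d=3, jump=0, S_9=5

6


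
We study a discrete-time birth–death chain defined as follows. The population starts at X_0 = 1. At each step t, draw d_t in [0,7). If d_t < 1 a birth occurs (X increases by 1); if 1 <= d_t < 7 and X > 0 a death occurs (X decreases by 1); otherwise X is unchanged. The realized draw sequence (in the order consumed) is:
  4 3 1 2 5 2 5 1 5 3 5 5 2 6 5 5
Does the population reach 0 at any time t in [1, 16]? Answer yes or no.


yes

t=0: X=1, d=4 → death, X_1=0
t=1: X=0, d=3 → hold, X_2=0
t=2: X=0, d=1 → hold, X_3=0
t=3: X=0, d=2 → hold, X_4=0
t=4: X=0, d=5 → hold, X_5=0
t=5: X=0, d=2 → hold, X_6=0
t=6: X=0, d=5 → hold, X_7=0
t=7: X=0, d=1 → hold, X_8=0
t=8: X=0, d=5 → hold, X_9=0
t=9: X=0, d=3 → hold, X_10=0
t=10: X=0, d=5 → hold, X_11=0
t=11: X=0, d=5 → hold, X_12=0
t=12: X=0, d=2 → hold, X_13=0
t=13: X=0, d=6 → hold, X_14=0
t=14: X=0, d=5 → hold, X_15=0
t=15: X=0, d=5 → hold, X_16=0


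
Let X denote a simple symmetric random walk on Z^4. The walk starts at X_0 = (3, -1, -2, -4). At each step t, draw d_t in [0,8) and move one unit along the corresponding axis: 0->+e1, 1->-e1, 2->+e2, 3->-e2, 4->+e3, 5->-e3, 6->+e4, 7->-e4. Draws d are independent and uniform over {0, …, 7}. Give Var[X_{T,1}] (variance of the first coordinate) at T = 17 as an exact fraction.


Outcome values over d=0..7: [1, -1, 0, 0, 0, 0, 0, 0]
Σy = 0, Σy² = 2, M = 8
μ = 0/8 = 0,  σ² = 2/8 − (0)² = 1/4
Independent increments: Var[X_17] = 17·σ² = 17·(1/4) = 17/4

17/4


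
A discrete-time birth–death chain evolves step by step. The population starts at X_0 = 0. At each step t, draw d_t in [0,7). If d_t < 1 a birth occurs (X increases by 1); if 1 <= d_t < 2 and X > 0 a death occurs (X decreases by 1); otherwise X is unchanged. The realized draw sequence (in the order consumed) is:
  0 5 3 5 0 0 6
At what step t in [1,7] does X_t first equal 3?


t=0: X=0, d=0 → birth, X_1=1
t=1: X=1, d=5 → hold, X_2=1
t=2: X=1, d=3 → hold, X_3=1
t=3: X=1, d=5 → hold, X_4=1
t=4: X=1, d=0 → birth, X_5=2
t=5: X=2, d=0 → birth, X_6=3
t=6: X=3, d=6 → hold, X_7=3

6


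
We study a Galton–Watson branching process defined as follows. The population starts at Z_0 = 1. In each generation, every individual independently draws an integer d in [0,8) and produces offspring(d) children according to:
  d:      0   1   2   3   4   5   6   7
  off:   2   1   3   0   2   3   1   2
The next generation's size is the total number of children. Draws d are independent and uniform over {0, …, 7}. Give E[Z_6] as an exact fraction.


117649/4096

Outcome values over d=0..7: [2, 1, 3, 0, 2, 3, 1, 2]
Σy = 14, Σy² = 32, M = 8
μ = 14/8 = 7/4,  σ² = 32/8 − (7/4)² = 15/16
E[Z_0] = 1
E[Z_1] = 7/4·E[Z_0] = 7/4
E[Z_2] = 7/4·E[Z_1] = 49/16
E[Z_3] = 7/4·E[Z_2] = 343/64
E[Z_4] = 7/4·E[Z_3] = 2401/256
E[Z_5] = 7/4·E[Z_4] = 16807/1024
E[Z_6] = 7/4·E[Z_5] = 117649/4096


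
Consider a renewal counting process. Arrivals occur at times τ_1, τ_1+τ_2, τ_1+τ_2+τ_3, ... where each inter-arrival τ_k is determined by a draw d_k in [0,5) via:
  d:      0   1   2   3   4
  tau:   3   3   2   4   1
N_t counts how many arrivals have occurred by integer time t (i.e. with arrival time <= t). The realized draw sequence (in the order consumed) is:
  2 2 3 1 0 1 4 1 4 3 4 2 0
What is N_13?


4

draw d_1=2: τ_1=2, arrival time A_1=2
draw d_2=2: τ_2=2, arrival time A_2=4
draw d_3=3: τ_3=4, arrival time A_3=8
draw d_4=1: τ_4=3, arrival time A_4=11
draw d_5=0: τ_5=3, arrival time A_5=14
draw d_6=1: τ_6=3, arrival time A_6=17
draw d_7=4: τ_7=1, arrival time A_7=18
draw d_8=1: τ_8=3, arrival time A_8=21
draw d_9=4: τ_9=1, arrival time A_9=22
draw d_10=3: τ_10=4, arrival time A_10=26
draw d_11=4: τ_11=1, arrival time A_11=27
draw d_12=2: τ_12=2, arrival time A_12=29
draw d_13=0: τ_13=3, arrival time A_13=32
N_t over t=0..13: 0:0 1:0 2:1 3:1 4:2 5:2 6:2 7:2 8:3 9:3 10:3 11:4 12:4 13:4


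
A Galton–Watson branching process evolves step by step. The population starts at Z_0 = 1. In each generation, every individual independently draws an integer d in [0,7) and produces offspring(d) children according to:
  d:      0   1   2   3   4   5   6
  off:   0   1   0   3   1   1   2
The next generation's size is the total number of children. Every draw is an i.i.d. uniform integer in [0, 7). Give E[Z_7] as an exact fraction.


Outcome values over d=0..6: [0, 1, 0, 3, 1, 1, 2]
Σy = 8, Σy² = 16, M = 7
μ = 8/7 = 8/7,  σ² = 16/7 − (8/7)² = 48/49
E[Z_0] = 1
E[Z_1] = 8/7·E[Z_0] = 8/7
E[Z_2] = 8/7·E[Z_1] = 64/49
E[Z_3] = 8/7·E[Z_2] = 512/343
E[Z_4] = 8/7·E[Z_3] = 4096/2401
E[Z_5] = 8/7·E[Z_4] = 32768/16807
E[Z_6] = 8/7·E[Z_5] = 262144/117649
E[Z_7] = 8/7·E[Z_6] = 2097152/823543

2097152/823543


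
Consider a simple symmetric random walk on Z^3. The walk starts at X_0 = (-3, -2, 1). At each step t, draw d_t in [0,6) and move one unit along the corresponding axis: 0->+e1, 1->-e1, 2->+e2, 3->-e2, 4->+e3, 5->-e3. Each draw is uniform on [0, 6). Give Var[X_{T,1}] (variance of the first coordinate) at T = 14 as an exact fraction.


Outcome values over d=0..5: [1, -1, 0, 0, 0, 0]
Σy = 0, Σy² = 2, M = 6
μ = 0/6 = 0,  σ² = 2/6 − (0)² = 1/3
Independent increments: Var[X_14] = 14·σ² = 14·(1/3) = 14/3

14/3


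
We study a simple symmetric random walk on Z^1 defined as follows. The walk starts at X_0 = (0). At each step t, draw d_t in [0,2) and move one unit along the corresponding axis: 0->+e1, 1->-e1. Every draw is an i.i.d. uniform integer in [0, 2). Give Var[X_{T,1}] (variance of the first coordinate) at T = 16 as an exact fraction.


Outcome values over d=0..1: [1, -1]
Σy = 0, Σy² = 2, M = 2
μ = 0/2 = 0,  σ² = 2/2 − (0)² = 1
Independent increments: Var[X_16] = 16·σ² = 16·(1) = 16

16


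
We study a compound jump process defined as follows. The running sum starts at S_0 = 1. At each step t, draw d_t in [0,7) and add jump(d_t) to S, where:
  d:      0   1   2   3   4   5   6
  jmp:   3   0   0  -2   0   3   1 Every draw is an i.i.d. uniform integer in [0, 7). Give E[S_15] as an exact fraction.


82/7

Outcome values over d=0..6: [3, 0, 0, -2, 0, 3, 1]
Σy = 5, Σy² = 23, M = 7
μ = 5/7 = 5/7,  σ² = 23/7 − (5/7)² = 136/49
E[S_15] = 1 + 15·(5/7) = 82/7


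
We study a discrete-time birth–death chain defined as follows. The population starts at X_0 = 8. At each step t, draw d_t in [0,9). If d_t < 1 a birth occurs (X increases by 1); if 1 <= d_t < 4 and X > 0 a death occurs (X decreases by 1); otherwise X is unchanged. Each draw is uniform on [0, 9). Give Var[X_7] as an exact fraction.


X can drop by at most 1 per step and X_0 = 8 > T = 7, so X_t >= 8 − t >= 1 > 0 for every t <= 7: the floor at 0 (the 'and X > 0' condition) never binds. Hence X_7 = X_0 + Σ_{t<7} Y_t with i.i.d. increments Y_t = y(d_t) ∈ {+1, −1, 0}.
Outcome values over d=0..8: [1, -1, -1, -1, 0, 0, 0, 0, 0]
Σy = -2, Σy² = 4, M = 9
μ = -2/9 = -2/9,  σ² = 4/9 − (-2/9)² = 32/81
Independent increments: Var[X_7] = 7·σ² = 7·(32/81) = 224/81

224/81


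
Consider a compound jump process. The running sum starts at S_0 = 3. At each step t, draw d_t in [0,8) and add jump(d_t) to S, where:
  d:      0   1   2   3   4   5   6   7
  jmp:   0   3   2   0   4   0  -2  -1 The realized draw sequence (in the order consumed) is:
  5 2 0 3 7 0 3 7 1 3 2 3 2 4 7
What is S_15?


13

t=0: S=3, d=5, jump=0, S_1=3
t=1: S=3, d=2, jump=2, S_2=5
t=2: S=5, d=0, jump=0, S_3=5
t=3: S=5, d=3, jump=0, S_4=5
t=4: S=5, d=7, jump=-1, S_5=4
t=5: S=4, d=0, jump=0, S_6=4
t=6: S=4, d=3, jump=0, S_7=4
t=7: S=4, d=7, jump=-1, S_8=3
t=8: S=3, d=1, jump=3, S_9=6
t=9: S=6, d=3, jump=0, S_10=6
t=10: S=6, d=2, jump=2, S_11=8
t=11: S=8, d=3, jump=0, S_12=8
t=12: S=8, d=2, jump=2, S_13=10
t=13: S=10, d=4, jump=4, S_14=14
t=14: S=14, d=7, jump=-1, S_15=13


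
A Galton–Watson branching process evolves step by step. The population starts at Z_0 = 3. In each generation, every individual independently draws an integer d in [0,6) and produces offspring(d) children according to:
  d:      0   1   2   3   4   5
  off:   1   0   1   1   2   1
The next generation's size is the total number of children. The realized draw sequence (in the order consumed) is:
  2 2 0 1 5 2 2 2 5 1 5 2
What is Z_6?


1

gen 0: Z_0=3, draws=[2, 2, 0], offspring=[1, 1, 1], Z_1=3
gen 1: Z_1=3, draws=[1, 5, 2], offspring=[0, 1, 1], Z_2=2
gen 2: Z_2=2, draws=[2, 2], offspring=[1, 1], Z_3=2
gen 3: Z_3=2, draws=[5, 1], offspring=[1, 0], Z_4=1
gen 4: Z_4=1, draws=[5], offspring=[1], Z_5=1
gen 5: Z_5=1, draws=[2], offspring=[1], Z_6=1


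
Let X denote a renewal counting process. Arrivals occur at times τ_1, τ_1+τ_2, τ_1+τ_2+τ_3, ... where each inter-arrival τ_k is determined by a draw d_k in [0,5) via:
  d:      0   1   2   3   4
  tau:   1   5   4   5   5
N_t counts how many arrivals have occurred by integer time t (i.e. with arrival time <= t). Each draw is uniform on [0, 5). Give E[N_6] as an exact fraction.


Inter-arrival values over d=0..4: [1, 5, 4, 5, 5]
Each d has probability 1/5, so the pmf of τ is: f(1) = 1/5, f(4) = 1/5, f(5) = 3/5
Renewal equation for m(n) = E[N_n]: condition on τ_1 = k (if k <= n, one arrival plus a fresh copy on the remaining n−k steps): m(n) = F(n) + Σ_{k<=n} f(k)·m(n−k), where F(n) = P(τ <= n) and m(0) = 0
m(1) = F(1) = 1/5
m(2) = F(2) + f(1)·m(1) = 1/5 + 1/5·1/5 = 6/25
m(3) = F(3) + f(1)·m(2) = 1/5 + 1/5·6/25 = 31/125
m(4) = F(4) + f(1)·m(3) = 2/5 + 1/5·31/125 = 281/625
m(5) = F(5) + f(1)·m(4) + f(4)·m(1) = 1 + 1/5·281/625 + 1/5·1/5 = 3531/3125
m(6) = F(6) + f(1)·m(5) + f(4)·m(2) + f(5)·m(1) = 1 + 1/5·3531/3125 + 1/5·6/25 + 3/5·1/5 = 21781/15625
E[N_6] = m(6) = 21781/15625

21781/15625


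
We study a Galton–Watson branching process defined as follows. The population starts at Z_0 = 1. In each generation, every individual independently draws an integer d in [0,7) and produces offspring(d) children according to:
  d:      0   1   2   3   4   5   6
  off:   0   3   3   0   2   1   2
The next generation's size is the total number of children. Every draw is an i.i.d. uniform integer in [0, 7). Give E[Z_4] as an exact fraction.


14641/2401

Outcome values over d=0..6: [0, 3, 3, 0, 2, 1, 2]
Σy = 11, Σy² = 27, M = 7
μ = 11/7 = 11/7,  σ² = 27/7 − (11/7)² = 68/49
E[Z_0] = 1
E[Z_1] = 11/7·E[Z_0] = 11/7
E[Z_2] = 11/7·E[Z_1] = 121/49
E[Z_3] = 11/7·E[Z_2] = 1331/343
E[Z_4] = 11/7·E[Z_3] = 14641/2401


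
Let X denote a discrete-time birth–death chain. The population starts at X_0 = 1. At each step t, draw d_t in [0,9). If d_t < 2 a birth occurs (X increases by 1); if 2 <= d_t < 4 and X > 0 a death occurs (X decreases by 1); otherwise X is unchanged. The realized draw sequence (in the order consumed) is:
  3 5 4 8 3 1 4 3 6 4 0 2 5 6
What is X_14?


t=0: X=1, d=3 → death, X_1=0
t=1: X=0, d=5 → hold, X_2=0
t=2: X=0, d=4 → hold, X_3=0
t=3: X=0, d=8 → hold, X_4=0
t=4: X=0, d=3 → hold, X_5=0
t=5: X=0, d=1 → birth, X_6=1
t=6: X=1, d=4 → hold, X_7=1
t=7: X=1, d=3 → death, X_8=0
t=8: X=0, d=6 → hold, X_9=0
t=9: X=0, d=4 → hold, X_10=0
t=10: X=0, d=0 → birth, X_11=1
t=11: X=1, d=2 → death, X_12=0
t=12: X=0, d=5 → hold, X_13=0
t=13: X=0, d=6 → hold, X_14=0

0


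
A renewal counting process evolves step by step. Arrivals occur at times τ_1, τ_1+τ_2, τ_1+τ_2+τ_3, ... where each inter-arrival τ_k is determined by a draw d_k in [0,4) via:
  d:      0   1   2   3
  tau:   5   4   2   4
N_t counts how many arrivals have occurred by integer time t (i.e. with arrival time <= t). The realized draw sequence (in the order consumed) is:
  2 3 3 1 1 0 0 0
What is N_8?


2

draw d_1=2: τ_1=2, arrival time A_1=2
draw d_2=3: τ_2=4, arrival time A_2=6
draw d_3=3: τ_3=4, arrival time A_3=10
draw d_4=1: τ_4=4, arrival time A_4=14
draw d_5=1: τ_5=4, arrival time A_5=18
draw d_6=0: τ_6=5, arrival time A_6=23
draw d_7=0: τ_7=5, arrival time A_7=28
draw d_8=0: τ_8=5, arrival time A_8=33
N_t over t=0..8: 0:0 1:0 2:1 3:1 4:1 5:1 6:2 7:2 8:2


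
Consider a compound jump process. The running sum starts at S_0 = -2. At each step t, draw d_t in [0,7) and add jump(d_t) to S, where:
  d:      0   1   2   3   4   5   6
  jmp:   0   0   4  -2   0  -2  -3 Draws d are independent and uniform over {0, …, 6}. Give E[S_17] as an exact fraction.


-65/7

Outcome values over d=0..6: [0, 0, 4, -2, 0, -2, -3]
Σy = -3, Σy² = 33, M = 7
μ = -3/7 = -3/7,  σ² = 33/7 − (-3/7)² = 222/49
E[S_17] = -2 + 17·(-3/7) = -65/7


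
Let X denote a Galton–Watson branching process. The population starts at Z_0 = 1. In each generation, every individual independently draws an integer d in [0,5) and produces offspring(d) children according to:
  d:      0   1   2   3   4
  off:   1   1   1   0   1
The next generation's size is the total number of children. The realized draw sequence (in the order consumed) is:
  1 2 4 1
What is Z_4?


gen 0: Z_0=1, draws=[1], offspring=[1], Z_1=1
gen 1: Z_1=1, draws=[2], offspring=[1], Z_2=1
gen 2: Z_2=1, draws=[4], offspring=[1], Z_3=1
gen 3: Z_3=1, draws=[1], offspring=[1], Z_4=1

1


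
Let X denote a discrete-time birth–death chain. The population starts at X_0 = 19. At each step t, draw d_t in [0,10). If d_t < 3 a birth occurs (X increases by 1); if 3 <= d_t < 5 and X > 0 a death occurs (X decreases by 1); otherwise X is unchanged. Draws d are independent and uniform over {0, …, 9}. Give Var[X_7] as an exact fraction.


343/100

X can drop by at most 1 per step and X_0 = 19 > T = 7, so X_t >= 19 − t >= 12 > 0 for every t <= 7: the floor at 0 (the 'and X > 0' condition) never binds. Hence X_7 = X_0 + Σ_{t<7} Y_t with i.i.d. increments Y_t = y(d_t) ∈ {+1, −1, 0}.
Outcome values over d=0..9: [1, 1, 1, -1, -1, 0, 0, 0, 0, 0]
Σy = 1, Σy² = 5, M = 10
μ = 1/10 = 1/10,  σ² = 5/10 − (1/10)² = 49/100
Independent increments: Var[X_7] = 7·σ² = 7·(49/100) = 343/100


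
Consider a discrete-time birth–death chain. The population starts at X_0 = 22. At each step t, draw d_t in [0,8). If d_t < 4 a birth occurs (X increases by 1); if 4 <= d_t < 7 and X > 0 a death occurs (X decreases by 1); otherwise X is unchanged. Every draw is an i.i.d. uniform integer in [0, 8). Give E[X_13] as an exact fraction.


189/8

X can drop by at most 1 per step and X_0 = 22 > T = 13, so X_t >= 22 − t >= 9 > 0 for every t <= 13: the floor at 0 (the 'and X > 0' condition) never binds. Hence X_13 = X_0 + Σ_{t<13} Y_t with i.i.d. increments Y_t = y(d_t) ∈ {+1, −1, 0}.
Outcome values over d=0..7: [1, 1, 1, 1, -1, -1, -1, 0]
Σy = 1, Σy² = 7, M = 8
μ = 1/8 = 1/8,  σ² = 7/8 − (1/8)² = 55/64
E[X_13] = 22 + 13·(1/8) = 189/8


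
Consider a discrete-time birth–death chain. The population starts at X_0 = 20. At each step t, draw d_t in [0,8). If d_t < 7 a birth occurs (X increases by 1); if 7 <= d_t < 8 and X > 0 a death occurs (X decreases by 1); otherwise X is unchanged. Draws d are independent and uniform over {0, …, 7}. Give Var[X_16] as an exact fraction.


7

X can drop by at most 1 per step and X_0 = 20 > T = 16, so X_t >= 20 − t >= 4 > 0 for every t <= 16: the floor at 0 (the 'and X > 0' condition) never binds. Hence X_16 = X_0 + Σ_{t<16} Y_t with i.i.d. increments Y_t = y(d_t) ∈ {+1, −1, 0}.
Outcome values over d=0..7: [1, 1, 1, 1, 1, 1, 1, -1]
Σy = 6, Σy² = 8, M = 8
μ = 6/8 = 3/4,  σ² = 8/8 − (3/4)² = 7/16
Independent increments: Var[X_16] = 16·σ² = 16·(7/16) = 7


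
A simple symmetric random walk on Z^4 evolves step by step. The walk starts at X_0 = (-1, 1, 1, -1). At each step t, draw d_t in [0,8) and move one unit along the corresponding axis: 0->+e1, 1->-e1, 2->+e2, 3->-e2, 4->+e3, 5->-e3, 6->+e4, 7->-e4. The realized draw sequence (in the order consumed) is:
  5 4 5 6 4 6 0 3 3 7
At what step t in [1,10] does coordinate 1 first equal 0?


t=0: X=(-1, 1, 1, -1), d=5 → -e3, X_1=(-1, 1, 0, -1)
t=1: X=(-1, 1, 0, -1), d=4 → +e3, X_2=(-1, 1, 1, -1)
t=2: X=(-1, 1, 1, -1), d=5 → -e3, X_3=(-1, 1, 0, -1)
t=3: X=(-1, 1, 0, -1), d=6 → +e4, X_4=(-1, 1, 0, 0)
t=4: X=(-1, 1, 0, 0), d=4 → +e3, X_5=(-1, 1, 1, 0)
t=5: X=(-1, 1, 1, 0), d=6 → +e4, X_6=(-1, 1, 1, 1)
t=6: X=(-1, 1, 1, 1), d=0 → +e1, X_7=(0, 1, 1, 1)
t=7: X=(0, 1, 1, 1), d=3 → -e2, X_8=(0, 0, 1, 1)
t=8: X=(0, 0, 1, 1), d=3 → -e2, X_9=(0, -1, 1, 1)
t=9: X=(0, -1, 1, 1), d=7 → -e4, X_10=(0, -1, 1, 0)

7


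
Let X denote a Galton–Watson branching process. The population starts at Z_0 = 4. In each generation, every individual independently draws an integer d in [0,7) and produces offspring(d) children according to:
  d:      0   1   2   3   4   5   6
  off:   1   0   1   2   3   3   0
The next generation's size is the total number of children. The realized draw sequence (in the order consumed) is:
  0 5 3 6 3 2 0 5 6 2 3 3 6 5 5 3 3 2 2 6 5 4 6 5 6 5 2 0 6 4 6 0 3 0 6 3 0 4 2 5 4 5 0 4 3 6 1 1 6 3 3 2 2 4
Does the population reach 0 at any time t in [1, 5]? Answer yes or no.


no

gen 0: Z_0=4, draws=[0, 5, 3, 6], offspring=[1, 3, 2, 0], Z_1=6
gen 1: Z_1=6, draws=[3, 2, 0, 5, 6, 2], offspring=[2, 1, 1, 3, 0, 1], Z_2=8
gen 2: Z_2=8, draws=[3, 3, 6, 5, 5, 3, 3, 2], offspring=[2, 2, 0, 3, 3, 2, 2, 1], Z_3=15
gen 3: Z_3=15, draws=[2, 6, 5, 4, 6, 5, 6, 5, 2, 0, 6, 4, 6, 0, 3], offspring=[1, 0, 3, 3, 0, 3, 0, 3, 1, 1, 0, 3, 0, 1, 2], Z_4=21
gen 4: Z_4=21, draws=[0, 6, 3, 0, 4, 2, 5, 4, 5, 0, 4, 3, 6, 1, 1, 6, 3, 3, 2, 2, 4], offspring=[1, 0, 2, 1, 3, 1, 3, 3, 3, 1, 3, 2, 0, 0, 0, 0, 2, 2, 1, 1, 3], Z_5=32


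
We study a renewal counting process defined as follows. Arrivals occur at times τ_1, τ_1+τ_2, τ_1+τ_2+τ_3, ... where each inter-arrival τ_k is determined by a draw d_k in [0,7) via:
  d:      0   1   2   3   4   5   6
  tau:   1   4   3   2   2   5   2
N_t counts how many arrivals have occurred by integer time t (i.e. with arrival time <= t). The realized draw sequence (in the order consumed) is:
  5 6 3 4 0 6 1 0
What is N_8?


draw d_1=5: τ_1=5, arrival time A_1=5
draw d_2=6: τ_2=2, arrival time A_2=7
draw d_3=3: τ_3=2, arrival time A_3=9
draw d_4=4: τ_4=2, arrival time A_4=11
draw d_5=0: τ_5=1, arrival time A_5=12
draw d_6=6: τ_6=2, arrival time A_6=14
draw d_7=1: τ_7=4, arrival time A_7=18
draw d_8=0: τ_8=1, arrival time A_8=19
N_t over t=0..8: 0:0 1:0 2:0 3:0 4:0 5:1 6:1 7:2 8:2

2


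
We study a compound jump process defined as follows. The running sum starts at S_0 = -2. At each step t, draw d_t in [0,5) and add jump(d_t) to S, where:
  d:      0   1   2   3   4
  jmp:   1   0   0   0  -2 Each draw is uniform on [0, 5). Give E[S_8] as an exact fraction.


-18/5

Outcome values over d=0..4: [1, 0, 0, 0, -2]
Σy = -1, Σy² = 5, M = 5
μ = -1/5 = -1/5,  σ² = 5/5 − (-1/5)² = 24/25
E[S_8] = -2 + 8·(-1/5) = -18/5


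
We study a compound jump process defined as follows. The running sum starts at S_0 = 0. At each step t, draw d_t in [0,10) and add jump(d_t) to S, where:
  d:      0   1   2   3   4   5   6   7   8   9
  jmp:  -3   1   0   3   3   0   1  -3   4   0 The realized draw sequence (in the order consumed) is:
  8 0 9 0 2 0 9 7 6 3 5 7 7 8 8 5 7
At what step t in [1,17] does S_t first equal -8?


8

t=0: S=0, d=8, jump=4, S_1=4
t=1: S=4, d=0, jump=-3, S_2=1
t=2: S=1, d=9, jump=0, S_3=1
t=3: S=1, d=0, jump=-3, S_4=-2
t=4: S=-2, d=2, jump=0, S_5=-2
t=5: S=-2, d=0, jump=-3, S_6=-5
t=6: S=-5, d=9, jump=0, S_7=-5
t=7: S=-5, d=7, jump=-3, S_8=-8
t=8: S=-8, d=6, jump=1, S_9=-7
t=9: S=-7, d=3, jump=3, S_10=-4
t=10: S=-4, d=5, jump=0, S_11=-4
t=11: S=-4, d=7, jump=-3, S_12=-7
t=12: S=-7, d=7, jump=-3, S_13=-10
t=13: S=-10, d=8, jump=4, S_14=-6
t=14: S=-6, d=8, jump=4, S_15=-2
t=15: S=-2, d=5, jump=0, S_16=-2
t=16: S=-2, d=7, jump=-3, S_17=-5


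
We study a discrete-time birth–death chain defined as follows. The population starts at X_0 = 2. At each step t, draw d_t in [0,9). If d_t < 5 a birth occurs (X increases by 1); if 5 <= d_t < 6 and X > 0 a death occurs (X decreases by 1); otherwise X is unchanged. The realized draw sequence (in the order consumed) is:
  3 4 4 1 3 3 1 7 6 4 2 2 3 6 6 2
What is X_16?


14

t=0: X=2, d=3 → birth, X_1=3
t=1: X=3, d=4 → birth, X_2=4
t=2: X=4, d=4 → birth, X_3=5
t=3: X=5, d=1 → birth, X_4=6
t=4: X=6, d=3 → birth, X_5=7
t=5: X=7, d=3 → birth, X_6=8
t=6: X=8, d=1 → birth, X_7=9
t=7: X=9, d=7 → hold, X_8=9
t=8: X=9, d=6 → hold, X_9=9
t=9: X=9, d=4 → birth, X_10=10
t=10: X=10, d=2 → birth, X_11=11
t=11: X=11, d=2 → birth, X_12=12
t=12: X=12, d=3 → birth, X_13=13
t=13: X=13, d=6 → hold, X_14=13
t=14: X=13, d=6 → hold, X_15=13
t=15: X=13, d=2 → birth, X_16=14


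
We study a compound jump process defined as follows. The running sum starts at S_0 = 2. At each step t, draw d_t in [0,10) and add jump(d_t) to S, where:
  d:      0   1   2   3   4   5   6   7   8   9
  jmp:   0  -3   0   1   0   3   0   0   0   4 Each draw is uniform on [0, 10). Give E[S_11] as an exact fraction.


Outcome values over d=0..9: [0, -3, 0, 1, 0, 3, 0, 0, 0, 4]
Σy = 5, Σy² = 35, M = 10
μ = 5/10 = 1/2,  σ² = 35/10 − (1/2)² = 13/4
E[S_11] = 2 + 11·(1/2) = 15/2

15/2


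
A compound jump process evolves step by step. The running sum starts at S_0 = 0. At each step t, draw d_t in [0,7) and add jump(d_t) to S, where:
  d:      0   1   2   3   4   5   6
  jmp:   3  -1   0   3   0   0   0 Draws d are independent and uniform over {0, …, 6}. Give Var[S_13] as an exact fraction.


Outcome values over d=0..6: [3, -1, 0, 3, 0, 0, 0]
Σy = 5, Σy² = 19, M = 7
μ = 5/7 = 5/7,  σ² = 19/7 − (5/7)² = 108/49
Independent increments: Var[S_13] = 13·σ² = 13·(108/49) = 1404/49

1404/49


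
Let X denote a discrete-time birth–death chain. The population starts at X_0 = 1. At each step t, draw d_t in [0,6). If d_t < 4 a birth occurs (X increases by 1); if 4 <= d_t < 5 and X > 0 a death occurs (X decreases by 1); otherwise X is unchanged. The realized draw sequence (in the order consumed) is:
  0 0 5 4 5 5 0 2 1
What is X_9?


t=0: X=1, d=0 → birth, X_1=2
t=1: X=2, d=0 → birth, X_2=3
t=2: X=3, d=5 → hold, X_3=3
t=3: X=3, d=4 → death, X_4=2
t=4: X=2, d=5 → hold, X_5=2
t=5: X=2, d=5 → hold, X_6=2
t=6: X=2, d=0 → birth, X_7=3
t=7: X=3, d=2 → birth, X_8=4
t=8: X=4, d=1 → birth, X_9=5

5


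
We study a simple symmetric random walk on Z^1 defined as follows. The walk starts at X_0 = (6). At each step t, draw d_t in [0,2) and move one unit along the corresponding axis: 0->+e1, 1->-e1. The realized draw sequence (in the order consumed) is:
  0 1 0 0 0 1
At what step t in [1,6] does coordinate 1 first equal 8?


4

t=0: X=(6), d=0 → +e1, X_1=(7)
t=1: X=(7), d=1 → -e1, X_2=(6)
t=2: X=(6), d=0 → +e1, X_3=(7)
t=3: X=(7), d=0 → +e1, X_4=(8)
t=4: X=(8), d=0 → +e1, X_5=(9)
t=5: X=(9), d=1 → -e1, X_6=(8)


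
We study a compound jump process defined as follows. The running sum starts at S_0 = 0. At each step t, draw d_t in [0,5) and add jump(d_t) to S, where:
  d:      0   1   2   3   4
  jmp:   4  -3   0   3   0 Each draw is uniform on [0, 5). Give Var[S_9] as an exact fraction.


Outcome values over d=0..4: [4, -3, 0, 3, 0]
Σy = 4, Σy² = 34, M = 5
μ = 4/5 = 4/5,  σ² = 34/5 − (4/5)² = 154/25
Independent increments: Var[S_9] = 9·σ² = 9·(154/25) = 1386/25

1386/25


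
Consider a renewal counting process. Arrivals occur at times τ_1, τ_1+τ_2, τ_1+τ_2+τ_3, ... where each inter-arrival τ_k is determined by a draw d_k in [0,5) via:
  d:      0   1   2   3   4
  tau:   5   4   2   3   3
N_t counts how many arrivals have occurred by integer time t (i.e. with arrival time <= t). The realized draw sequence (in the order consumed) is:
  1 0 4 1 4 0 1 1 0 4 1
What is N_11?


2

draw d_1=1: τ_1=4, arrival time A_1=4
draw d_2=0: τ_2=5, arrival time A_2=9
draw d_3=4: τ_3=3, arrival time A_3=12
draw d_4=1: τ_4=4, arrival time A_4=16
draw d_5=4: τ_5=3, arrival time A_5=19
draw d_6=0: τ_6=5, arrival time A_6=24
draw d_7=1: τ_7=4, arrival time A_7=28
draw d_8=1: τ_8=4, arrival time A_8=32
draw d_9=0: τ_9=5, arrival time A_9=37
draw d_10=4: τ_10=3, arrival time A_10=40
draw d_11=1: τ_11=4, arrival time A_11=44
N_t over t=0..11: 0:0 1:0 2:0 3:0 4:1 5:1 6:1 7:1 8:1 9:2 10:2 11:2


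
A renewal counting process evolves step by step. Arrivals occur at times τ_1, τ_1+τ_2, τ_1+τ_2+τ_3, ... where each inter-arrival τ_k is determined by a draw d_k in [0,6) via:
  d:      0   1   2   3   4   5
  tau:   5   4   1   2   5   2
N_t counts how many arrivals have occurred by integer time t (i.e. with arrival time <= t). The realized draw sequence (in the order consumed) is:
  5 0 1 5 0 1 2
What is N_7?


draw d_1=5: τ_1=2, arrival time A_1=2
draw d_2=0: τ_2=5, arrival time A_2=7
draw d_3=1: τ_3=4, arrival time A_3=11
draw d_4=5: τ_4=2, arrival time A_4=13
draw d_5=0: τ_5=5, arrival time A_5=18
draw d_6=1: τ_6=4, arrival time A_6=22
draw d_7=2: τ_7=1, arrival time A_7=23
N_t over t=0..7: 0:0 1:0 2:1 3:1 4:1 5:1 6:1 7:2

2


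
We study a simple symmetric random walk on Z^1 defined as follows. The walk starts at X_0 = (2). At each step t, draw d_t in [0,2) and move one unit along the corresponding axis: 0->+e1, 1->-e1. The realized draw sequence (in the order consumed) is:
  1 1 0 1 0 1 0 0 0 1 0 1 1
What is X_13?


(1)

t=0: X=(2), d=1 → -e1, X_1=(1)
t=1: X=(1), d=1 → -e1, X_2=(0)
t=2: X=(0), d=0 → +e1, X_3=(1)
t=3: X=(1), d=1 → -e1, X_4=(0)
t=4: X=(0), d=0 → +e1, X_5=(1)
t=5: X=(1), d=1 → -e1, X_6=(0)
t=6: X=(0), d=0 → +e1, X_7=(1)
t=7: X=(1), d=0 → +e1, X_8=(2)
t=8: X=(2), d=0 → +e1, X_9=(3)
t=9: X=(3), d=1 → -e1, X_10=(2)
t=10: X=(2), d=0 → +e1, X_11=(3)
t=11: X=(3), d=1 → -e1, X_12=(2)
t=12: X=(2), d=1 → -e1, X_13=(1)


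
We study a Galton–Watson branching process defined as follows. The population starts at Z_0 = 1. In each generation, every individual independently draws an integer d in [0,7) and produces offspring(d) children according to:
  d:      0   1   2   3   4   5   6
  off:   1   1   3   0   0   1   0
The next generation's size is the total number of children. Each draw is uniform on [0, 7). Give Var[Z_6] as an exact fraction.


Outcome values over d=0..6: [1, 1, 3, 0, 0, 1, 0]
Σy = 6, Σy² = 12, M = 7
μ = 6/7 = 6/7,  σ² = 12/7 − (6/7)² = 48/49
V_0 = 0, E_0 = 1
V_1 = 48/49·E_0 + (6/7)²·V_0 = 48/49;  E_1 = 6/7
V_2 = 48/49·E_1 + (6/7)²·V_1 = 3744/2401;  E_2 = 36/49
V_3 = 48/49·E_2 + (6/7)²·V_2 = 219456/117649;  E_3 = 216/343
V_4 = 48/49·E_3 + (6/7)²·V_3 = 11456640/5764801;  E_4 = 1296/2401
V_5 = 48/49·E_4 + (6/7)²·V_4 = 561800448/282475249;  E_5 = 7776/16807
V_6 = 48/49·E_5 + (6/7)²·V_5 = 26497995264/13841287201;  E_6 = 46656/117649

26497995264/13841287201


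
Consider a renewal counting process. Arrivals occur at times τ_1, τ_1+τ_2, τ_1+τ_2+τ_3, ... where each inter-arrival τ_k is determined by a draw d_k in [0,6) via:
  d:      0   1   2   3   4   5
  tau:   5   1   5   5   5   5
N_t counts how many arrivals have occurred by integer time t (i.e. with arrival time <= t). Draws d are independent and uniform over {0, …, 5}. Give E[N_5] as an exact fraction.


Inter-arrival values over d=0..5: [5, 1, 5, 5, 5, 5]
Each d has probability 1/6, so the pmf of τ is: f(1) = 1/6, f(5) = 5/6
Renewal equation for m(n) = E[N_n]: condition on τ_1 = k (if k <= n, one arrival plus a fresh copy on the remaining n−k steps): m(n) = F(n) + Σ_{k<=n} f(k)·m(n−k), where F(n) = P(τ <= n) and m(0) = 0
m(1) = F(1) = 1/6
m(2) = F(2) + f(1)·m(1) = 1/6 + 1/6·1/6 = 7/36
m(3) = F(3) + f(1)·m(2) = 1/6 + 1/6·7/36 = 43/216
m(4) = F(4) + f(1)·m(3) = 1/6 + 1/6·43/216 = 259/1296
m(5) = F(5) + f(1)·m(4) = 1 + 1/6·259/1296 = 8035/7776
E[N_5] = m(5) = 8035/7776

8035/7776


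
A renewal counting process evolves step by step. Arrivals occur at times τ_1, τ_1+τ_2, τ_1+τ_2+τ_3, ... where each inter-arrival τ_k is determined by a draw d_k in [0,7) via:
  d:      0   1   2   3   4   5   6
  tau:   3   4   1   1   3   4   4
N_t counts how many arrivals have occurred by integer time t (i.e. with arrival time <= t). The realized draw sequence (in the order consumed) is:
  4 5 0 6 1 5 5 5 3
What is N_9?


draw d_1=4: τ_1=3, arrival time A_1=3
draw d_2=5: τ_2=4, arrival time A_2=7
draw d_3=0: τ_3=3, arrival time A_3=10
draw d_4=6: τ_4=4, arrival time A_4=14
draw d_5=1: τ_5=4, arrival time A_5=18
draw d_6=5: τ_6=4, arrival time A_6=22
draw d_7=5: τ_7=4, arrival time A_7=26
draw d_8=5: τ_8=4, arrival time A_8=30
draw d_9=3: τ_9=1, arrival time A_9=31
N_t over t=0..9: 0:0 1:0 2:0 3:1 4:1 5:1 6:1 7:2 8:2 9:2

2


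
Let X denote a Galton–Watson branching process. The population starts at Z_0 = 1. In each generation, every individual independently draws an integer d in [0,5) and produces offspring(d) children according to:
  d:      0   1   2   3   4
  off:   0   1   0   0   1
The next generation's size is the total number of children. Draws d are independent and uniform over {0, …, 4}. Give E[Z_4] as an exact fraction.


16/625

Outcome values over d=0..4: [0, 1, 0, 0, 1]
Σy = 2, Σy² = 2, M = 5
μ = 2/5 = 2/5,  σ² = 2/5 − (2/5)² = 6/25
E[Z_0] = 1
E[Z_1] = 2/5·E[Z_0] = 2/5
E[Z_2] = 2/5·E[Z_1] = 4/25
E[Z_3] = 2/5·E[Z_2] = 8/125
E[Z_4] = 2/5·E[Z_3] = 16/625
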